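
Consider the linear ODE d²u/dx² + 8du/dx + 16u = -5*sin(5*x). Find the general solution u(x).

Characteristic equation r² + 8r + 16 = 0 has discriminant (8)² - 4·(16) = 0, so r = -4 is a repeated root.
Hence u_h = (C1 + C2*x)*exp(-4*x).
Try u_p = A*cos(5*x) + B*sin(5*x). Substituting and equating the coefficients of cos(5x) and sin(5x) gives A = 200/1681, B = 45/1681, so u_p = 45*sin(5*x)/1681 + 200*cos(5*x)/1681.

u = 45*sin(5*x)/1681 + 200*cos(5*x)/1681 + C1*exp(-4*x) + C2*x*exp(-4*x)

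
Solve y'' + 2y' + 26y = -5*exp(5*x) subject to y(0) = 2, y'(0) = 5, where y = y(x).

Characteristic equation r² + 2r + 26 = 0 has discriminant (2)² - 4·(26) = -100 < 0, so r = -1 ± 5i.
Hence y_h = C1*cos(5*x)*exp(-x) + C2*exp(-x)*sin(5*x).
Try y_p = A*exp(5*x). Substituting into the equation and dividing by exp(5*x) gives A = -5/61, so y_p = -5*exp(5*x)/61.
General solution: y = -5*exp(5*x)/61 + C1*cos(5*x)*exp(-x) + C2*exp(-x)*sin(5*x).
Apply the initial conditions: y(0) = -5/61 + C1 = 2 and y'(0) = -25/61 - C1 + 5*C2 = 5. Solving gives C1 = 127/61, C2 = 457/305.

y = -5*exp(5*x)/61 + 127*cos(5*x)*exp(-x)/61 + 457*exp(-x)*sin(5*x)/305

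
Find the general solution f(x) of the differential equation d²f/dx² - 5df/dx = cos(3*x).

Characteristic equation r² - 5r = 0 factors as (r - 5)r = 0, so r = 5, 0.
Hence f_h = C1*exp(5*x) + C2.
Try f_p = A*cos(3*x) + B*sin(3*x). Substituting and equating the coefficients of cos(3x) and sin(3x) gives A = -1/34, B = -5/102, so f_p = -5*sin(3*x)/102 - cos(3*x)/34.

f = C2 - 5*sin(3*x)/102 - cos(3*x)/34 + C1*exp(5*x)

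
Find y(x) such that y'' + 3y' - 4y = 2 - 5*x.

Characteristic equation r² + 3r - 4 = 0 factors as (r + 4)(r - 1) = 0, so r = -4, 1.
Hence y_h = C1*exp(-4*x) + C2*exp(x).
For the particular solution try y_p = A0 + A1*x. Substituting and matching coefficients of each power of x gives A0 = 7/16, A1 = 5/4, so y_p = 7/16 + 5*x/4.

y = 7/16 + 5*x/4 + C1*exp(-4*x) + C2*exp(x)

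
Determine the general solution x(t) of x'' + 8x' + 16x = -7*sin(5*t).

x = 63*sin(5*t)/1681 + 280*cos(5*t)/1681 + C1*exp(-4*t) + C2*t*exp(-4*t)

Characteristic equation r² + 8r + 16 = 0 has discriminant (8)² - 4·(16) = 0, so r = -4 is a repeated root.
Hence x_h = (C1 + C2*t)*exp(-4*t).
Try x_p = A*cos(5*t) + B*sin(5*t). Substituting and equating the coefficients of cos(5t) and sin(5t) gives A = 280/1681, B = 63/1681, so x_p = 63*sin(5*t)/1681 + 280*cos(5*t)/1681.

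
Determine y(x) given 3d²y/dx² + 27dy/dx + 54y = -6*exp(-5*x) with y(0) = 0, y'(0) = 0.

Divide through by 3: y'' + 9y' + 18y = -2*exp(-5*x).
Characteristic equation r² + 9r + 18 = 0 factors as (r + 3)(r + 6) = 0, so r = -3, -6.
Hence y_h = C1*exp(-3*x) + C2*exp(-6*x).
Try y_p = A*exp(-5*x). Substituting into the equation and dividing by exp(-5*x) gives A = 1, so y_p = exp(-5*x).
General solution: y = C1*exp(-3*x) + C2*exp(-6*x) + exp(-5*x).
Apply the initial conditions: y(0) = 1 + C1 + C2 = 0 and y'(0) = -5 - 6*C2 - 3*C1 = 0. Solving gives C1 = -1/3, C2 = -2/3.

y = -2*exp(-6*x)/3 - exp(-3*x)/3 + exp(-5*x)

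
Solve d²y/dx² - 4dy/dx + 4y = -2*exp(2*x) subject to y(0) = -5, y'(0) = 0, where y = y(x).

y = -5*exp(2*x) - x**2*exp(2*x) + 10*x*exp(2*x)

Characteristic equation r² - 4r + 4 = 0 has discriminant (-4)² - 4·(4) = 0, so r = 2 is a repeated root.
Hence y_h = (C1 + C2*x)*exp(2*x).
Since exp(2*x) solves the homogeneous equation (r = 2 is a root of multiplicity 2), multiply the trial by x^2. Try y_p = A*x^2*exp(2*x). Substituting into the equation and dividing by exp(2*x) gives A = -1, so y_p = -x^2*exp(2*x).
General solution: y = C1*exp(2*x) - x^2*exp(2*x) + C2*x*exp(2*x).
Apply the initial conditions: y(0) = C1 = -5 and y'(0) = C2 + 2*C1 = 0. Solving gives C1 = -5, C2 = 10.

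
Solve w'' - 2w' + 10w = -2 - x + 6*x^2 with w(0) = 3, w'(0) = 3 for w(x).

Characteristic equation r² - 2r + 10 = 0 has discriminant (-2)² - 4·(10) = -36 < 0, so r = 1 ± 3i.
Hence w_h = C1*cos(3*x)*exp(x) + C2*exp(x)*sin(3*x).
For the particular solution try w_p = A0 + A1*x + A2*x^2. Substituting and matching coefficients of each power of x gives A0 = -73/250, A1 = 7/50, A2 = 3/5, so w_p = -73/250 + 3*x^2/5 + 7*x/50.
General solution: w = -73/250 + 3*x^2/5 + 7*x/50 + C1*cos(3*x)*exp(x) + C2*exp(x)*sin(3*x).
Apply the initial conditions: w(0) = -73/250 + C1 = 3 and w'(0) = 7/50 + C1 + 3*C2 = 3. Solving gives C1 = 823/250, C2 = -18/125.

w = -73/250 + 3*x**2/5 + 7*x/50 - 18*exp(x)*sin(3*x)/125 + 823*cos(3*x)*exp(x)/250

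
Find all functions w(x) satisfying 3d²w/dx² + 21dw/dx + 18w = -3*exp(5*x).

Divide through by 3: w'' + 7w' + 6w = -exp(5*x).
Characteristic equation r² + 7r + 6 = 0 factors as (r + 6)(r + 1) = 0, so r = -6, -1.
Hence w_h = C1*exp(-6*x) + C2*exp(-x).
Try w_p = A*exp(5*x). Substituting into the equation and dividing by exp(5*x) gives A = -1/66, so w_p = -exp(5*x)/66.

w = -exp(5*x)/66 + C1*exp(-6*x) + C2*exp(-x)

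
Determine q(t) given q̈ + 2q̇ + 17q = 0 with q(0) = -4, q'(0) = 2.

q = -4*cos(4*t)*exp(-t) - exp(-t)*sin(4*t)/2

Characteristic equation r² + 2r + 17 = 0 has discriminant (2)² - 4·(17) = -64 < 0, so r = -1 ± 4i.
Hence q_h = C1*cos(4*t)*exp(-t) + C2*exp(-t)*sin(4*t).
Apply the initial conditions: q(0) = C1 = -4 and q'(0) = -C1 + 4*C2 = 2. Solving gives C1 = -4, C2 = -1/2.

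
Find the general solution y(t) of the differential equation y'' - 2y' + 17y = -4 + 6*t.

y = -56/289 + 6*t/17 + C1*cos(4*t)*exp(t) + C2*exp(t)*sin(4*t)

Characteristic equation r² - 2r + 17 = 0 has discriminant (-2)² - 4·(17) = -64 < 0, so r = 1 ± 4i.
Hence y_h = C1*cos(4*t)*exp(t) + C2*exp(t)*sin(4*t).
For the particular solution try y_p = A0 + A1*t. Substituting and matching coefficients of each power of t gives A0 = -56/289, A1 = 6/17, so y_p = -56/289 + 6*t/17.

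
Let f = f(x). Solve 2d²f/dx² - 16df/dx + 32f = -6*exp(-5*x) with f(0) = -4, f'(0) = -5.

f = -107*exp(4*x)/27 - exp(-5*x)/27 + 32*x*exp(4*x)/3

Divide through by 2: f'' - 8f' + 16f = -3*exp(-5*x).
Characteristic equation r² - 8r + 16 = 0 has discriminant (-8)² - 4·(16) = 0, so r = 4 is a repeated root.
Hence f_h = (C1 + C2*x)*exp(4*x).
Try f_p = A*exp(-5*x). Substituting into the equation and dividing by exp(-5*x) gives A = -1/27, so f_p = -exp(-5*x)/27.
General solution: f = -exp(-5*x)/27 + C1*exp(4*x) + C2*x*exp(4*x).
Apply the initial conditions: f(0) = -1/27 + C1 = -4 and f'(0) = 5/27 + C2 + 4*C1 = -5. Solving gives C1 = -107/27, C2 = 32/3.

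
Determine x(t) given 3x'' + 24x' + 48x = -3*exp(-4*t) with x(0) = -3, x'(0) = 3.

Divide through by 3: x'' + 8x' + 16x = -exp(-4*t).
Characteristic equation r² + 8r + 16 = 0 has discriminant (8)² - 4·(16) = 0, so r = -4 is a repeated root.
Hence x_h = (C1 + C2*t)*exp(-4*t).
Since exp(-4*t) solves the homogeneous equation (r = -4 is a root of multiplicity 2), multiply the trial by t^2. Try x_p = A*t^2*exp(-4*t). Substituting into the equation and dividing by exp(-4*t) gives A = -1/2, so x_p = -t^2*exp(-4*t)/2.
General solution: x = C1*exp(-4*t) - t^2*exp(-4*t)/2 + C2*t*exp(-4*t).
Apply the initial conditions: x(0) = C1 = -3 and x'(0) = C2 - 4*C1 = 3. Solving gives C1 = -3, C2 = -9.

x = -3*exp(-4*t) - 9*t*exp(-4*t) - t**2*exp(-4*t)/2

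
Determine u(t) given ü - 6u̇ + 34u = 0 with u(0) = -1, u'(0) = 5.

Characteristic equation r² - 6r + 34 = 0 has discriminant (-6)² - 4·(34) = -100 < 0, so r = 3 ± 5i.
Hence u_h = C1*cos(5*t)*exp(3*t) + C2*exp(3*t)*sin(5*t).
Apply the initial conditions: u(0) = C1 = -1 and u'(0) = 3*C1 + 5*C2 = 5. Solving gives C1 = -1, C2 = 8/5.

u = -cos(5*t)*exp(3*t) + 8*exp(3*t)*sin(5*t)/5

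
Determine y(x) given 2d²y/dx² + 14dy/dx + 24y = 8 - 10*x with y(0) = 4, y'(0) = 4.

Divide through by 2: y'' + 7y' + 12y = 4 - 5*x.
Characteristic equation r² + 7r + 12 = 0 factors as (r + 3)(r + 4) = 0, so r = -3, -4.
Hence y_h = C1*exp(-3*x) + C2*exp(-4*x).
For the particular solution try y_p = A0 + A1*x. Substituting and matching coefficients of each power of x gives A0 = 83/144, A1 = -5/12, so y_p = 83/144 - 5*x/12.
General solution: y = 83/144 - 5*x/12 + C1*exp(-3*x) + C2*exp(-4*x).
Apply the initial conditions: y(0) = 83/144 + C1 + C2 = 4 and y'(0) = -5/12 - 4*C2 - 3*C1 = 4. Solving gives C1 = 163/9, C2 = -235/16.

y = 83/144 - 235*exp(-4*x)/16 - 5*x/12 + 163*exp(-3*x)/9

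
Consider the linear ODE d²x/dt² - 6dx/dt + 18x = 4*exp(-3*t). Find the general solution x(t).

x = 4*exp(-3*t)/45 + C1*cos(3*t)*exp(3*t) + C2*exp(3*t)*sin(3*t)

Characteristic equation r² - 6r + 18 = 0 has discriminant (-6)² - 4·(18) = -36 < 0, so r = 3 ± 3i.
Hence x_h = C1*cos(3*t)*exp(3*t) + C2*exp(3*t)*sin(3*t).
Try x_p = A*exp(-3*t). Substituting into the equation and dividing by exp(-3*t) gives A = 4/45, so x_p = 4*exp(-3*t)/45.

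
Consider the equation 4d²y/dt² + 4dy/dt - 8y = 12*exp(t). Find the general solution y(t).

Divide through by 4: y'' + y' - 2y = 3*exp(t).
Characteristic equation r² + r - 2 = 0 factors as (r + 2)(r - 1) = 0, so r = -2, 1.
Hence y_h = C1*exp(-2*t) + C2*exp(t).
Since exp(t) solves the homogeneous equation (r = 1 is a root of multiplicity 1), multiply the trial by t. Try y_p = A*t*exp(t). Substituting into the equation and dividing by exp(t) gives A = 1, so y_p = t*exp(t).

y = C1*exp(-2*t) + C2*exp(t) + t*exp(t)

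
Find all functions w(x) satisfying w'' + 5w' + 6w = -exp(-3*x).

w = C1*exp(-3*x) + C2*exp(-2*x) + x*exp(-3*x)

Characteristic equation r² + 5r + 6 = 0 factors as (r + 3)(r + 2) = 0, so r = -3, -2.
Hence w_h = C1*exp(-3*x) + C2*exp(-2*x).
Since exp(-3*x) solves the homogeneous equation (r = -3 is a root of multiplicity 1), multiply the trial by x. Try w_p = A*x*exp(-3*x). Substituting into the equation and dividing by exp(-3*x) gives A = 1, so w_p = x*exp(-3*x).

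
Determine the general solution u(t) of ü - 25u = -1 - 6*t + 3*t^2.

Characteristic equation r² - 25 = 0 factors as (r - 5)(r + 5) = 0, so r = 5, -5.
Hence u_h = C1*exp(5*t) + C2*exp(-5*t).
For the particular solution try u_p = A0 + A1*t + A2*t^2. Substituting and matching coefficients of each power of t gives A0 = 19/625, A1 = 6/25, A2 = -3/25, so u_p = 19/625 - 3*t^2/25 + 6*t/25.

u = 19/625 - 3*t**2/25 + 6*t/25 + C1*exp(5*t) + C2*exp(-5*t)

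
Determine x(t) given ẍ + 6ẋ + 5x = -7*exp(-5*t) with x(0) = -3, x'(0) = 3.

Characteristic equation r² + 6r + 5 = 0 factors as (r + 1)(r + 5) = 0, so r = -1, -5.
Hence x_h = C1*exp(-t) + C2*exp(-5*t).
Since exp(-5*t) solves the homogeneous equation (r = -5 is a root of multiplicity 1), multiply the trial by t. Try x_p = A*t*exp(-5*t). Substituting into the equation and dividing by exp(-5*t) gives A = 7/4, so x_p = 7*t*exp(-5*t)/4.
General solution: x = C1*exp(-t) + C2*exp(-5*t) + 7*t*exp(-5*t)/4.
Apply the initial conditions: x(0) = C1 + C2 = -3 and x'(0) = 7/4 - C1 - 5*C2 = 3. Solving gives C1 = -55/16, C2 = 7/16.

x = -55*exp(-t)/16 + 7*exp(-5*t)/16 + 7*t*exp(-5*t)/4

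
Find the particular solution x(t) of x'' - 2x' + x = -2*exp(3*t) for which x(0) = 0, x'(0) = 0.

x = exp(t)/2 - exp(3*t)/2 + t*exp(t)

Characteristic equation r² - 2r + 1 = 0 has discriminant (-2)² - 4·(1) = 0, so r = 1 is a repeated root.
Hence x_h = (C1 + C2*t)*exp(t).
Try x_p = A*exp(3*t). Substituting into the equation and dividing by exp(3*t) gives A = -1/2, so x_p = -exp(3*t)/2.
General solution: x = -exp(3*t)/2 + C1*exp(t) + C2*t*exp(t).
Apply the initial conditions: x(0) = -1/2 + C1 = 0 and x'(0) = -3/2 + C1 + C2 = 0. Solving gives C1 = 1/2, C2 = 1.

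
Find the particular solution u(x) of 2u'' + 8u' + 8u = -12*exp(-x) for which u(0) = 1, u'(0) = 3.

Divide through by 2: u'' + 4u' + 4u = -6*exp(-x).
Characteristic equation r² + 4r + 4 = 0 has discriminant (4)² - 4·(4) = 0, so r = -2 is a repeated root.
Hence u_h = (C1 + C2*x)*exp(-2*x).
Try u_p = A*exp(-x). Substituting into the equation and dividing by exp(-x) gives A = -6, so u_p = -6*exp(-x).
General solution: u = -6*exp(-x) + C1*exp(-2*x) + C2*x*exp(-2*x).
Apply the initial conditions: u(0) = -6 + C1 = 1 and u'(0) = 6 + C2 - 2*C1 = 3. Solving gives C1 = 7, C2 = 11.

u = -6*exp(-x) + 7*exp(-2*x) + 11*x*exp(-2*x)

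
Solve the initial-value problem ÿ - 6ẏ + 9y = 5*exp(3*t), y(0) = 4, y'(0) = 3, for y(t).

Characteristic equation r² - 6r + 9 = 0 has discriminant (-6)² - 4·(9) = 0, so r = 3 is a repeated root.
Hence y_h = (C1 + C2*t)*exp(3*t).
Since exp(3*t) solves the homogeneous equation (r = 3 is a root of multiplicity 2), multiply the trial by t^2. Try y_p = A*t^2*exp(3*t). Substituting into the equation and dividing by exp(3*t) gives A = 5/2, so y_p = 5*t^2*exp(3*t)/2.
General solution: y = C1*exp(3*t) + 5*t^2*exp(3*t)/2 + C2*t*exp(3*t).
Apply the initial conditions: y(0) = C1 = 4 and y'(0) = C2 + 3*C1 = 3. Solving gives C1 = 4, C2 = -9.

y = 4*exp(3*t) - 9*t*exp(3*t) + 5*t**2*exp(3*t)/2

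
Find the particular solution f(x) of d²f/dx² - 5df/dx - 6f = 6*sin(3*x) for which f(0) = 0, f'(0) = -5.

f = -23*exp(6*x)/35 - sin(3*x)/5 + cos(3*x)/5 + 16*exp(-x)/35

Characteristic equation r² - 5r - 6 = 0 factors as (r + 1)(r - 6) = 0, so r = -1, 6.
Hence f_h = C1*exp(-x) + C2*exp(6*x).
Try f_p = A*cos(3*x) + B*sin(3*x). Substituting and equating the coefficients of cos(3x) and sin(3x) gives A = 1/5, B = -1/5, so f_p = -sin(3*x)/5 + cos(3*x)/5.
General solution: f = -sin(3*x)/5 + cos(3*x)/5 + C1*exp(-x) + C2*exp(6*x).
Apply the initial conditions: f(0) = 1/5 + C1 + C2 = 0 and f'(0) = -3/5 - C1 + 6*C2 = -5. Solving gives C1 = 16/35, C2 = -23/35.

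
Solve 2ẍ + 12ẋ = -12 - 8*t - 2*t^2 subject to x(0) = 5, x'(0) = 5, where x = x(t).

x = 3877/648 - 637*exp(-6*t)/648 - 97*t/108 - 11*t**2/36 - t**3/18

Divide through by 2: x'' + 6x' = -6 - t^2 - 4*t.
Characteristic equation r² + 6r = 0 factors as (r + 6)r = 0, so r = -6, 0.
Hence x_h = C1*exp(-6*t) + C2.
Since 0 is a characteristic root (multiplicity 1), multiply the polynomial trial by t: try x_p = t*(A0 + A1*t + A2*t^2). Substituting and matching coefficients of each power of t gives A0 = -97/108, A1 = -11/36, A2 = -1/18, so x_p = -97*t/108 - 11*t^2/36 - t^3/18.
General solution: x = C2 - 97*t/108 - 11*t^2/36 - t^3/18 + C1*exp(-6*t).
Apply the initial conditions: x(0) = C1 + C2 = 5 and x'(0) = -97/108 - 6*C1 = 5. Solving gives C1 = -637/648, C2 = 3877/648.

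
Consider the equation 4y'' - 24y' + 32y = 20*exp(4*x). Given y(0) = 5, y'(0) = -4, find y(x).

Divide through by 4: y'' - 6y' + 8y = 5*exp(4*x).
Characteristic equation r² - 6r + 8 = 0 factors as (r - 2)(r - 4) = 0, so r = 2, 4.
Hence y_h = C1*exp(2*x) + C2*exp(4*x).
Since exp(4*x) solves the homogeneous equation (r = 4 is a root of multiplicity 1), multiply the trial by x. Try y_p = A*x*exp(4*x). Substituting into the equation and dividing by exp(4*x) gives A = 5/2, so y_p = 5*x*exp(4*x)/2.
General solution: y = C1*exp(2*x) + C2*exp(4*x) + 5*x*exp(4*x)/2.
Apply the initial conditions: y(0) = C1 + C2 = 5 and y'(0) = 5/2 + 2*C1 + 4*C2 = -4. Solving gives C1 = 53/4, C2 = -33/4.

y = -33*exp(4*x)/4 + 53*exp(2*x)/4 + 5*x*exp(4*x)/2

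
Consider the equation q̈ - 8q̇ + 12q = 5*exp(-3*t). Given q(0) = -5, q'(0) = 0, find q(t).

Characteristic equation r² - 8r + 12 = 0 factors as (r - 6)(r - 2) = 0, so r = 6, 2.
Hence q_h = C1*exp(6*t) + C2*exp(2*t).
Try q_p = A*exp(-3*t). Substituting into the equation and dividing by exp(-3*t) gives A = 1/9, so q_p = exp(-3*t)/9.
General solution: q = exp(-3*t)/9 + C1*exp(6*t) + C2*exp(2*t).
Apply the initial conditions: q(0) = 1/9 + C1 + C2 = -5 and q'(0) = -1/3 + 2*C2 + 6*C1 = 0. Solving gives C1 = 95/36, C2 = -31/4.

q = -31*exp(2*t)/4 + exp(-3*t)/9 + 95*exp(6*t)/36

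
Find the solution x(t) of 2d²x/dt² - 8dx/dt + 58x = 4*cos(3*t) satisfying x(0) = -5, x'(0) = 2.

x = -3*sin(3*t)/68 + 5*cos(3*t)/68 - 345*cos(5*t)*exp(2*t)/68 + 167*exp(2*t)*sin(5*t)/68

Divide through by 2: x'' - 4x' + 29x = 2*cos(3*t).
Characteristic equation r² - 4r + 29 = 0 has discriminant (-4)² - 4·(29) = -100 < 0, so r = 2 ± 5i.
Hence x_h = C1*cos(5*t)*exp(2*t) + C2*exp(2*t)*sin(5*t).
Try x_p = A*cos(3*t) + B*sin(3*t). Substituting and equating the coefficients of cos(3t) and sin(3t) gives A = 5/68, B = -3/68, so x_p = -3*sin(3*t)/68 + 5*cos(3*t)/68.
General solution: x = -3*sin(3*t)/68 + 5*cos(3*t)/68 + C1*cos(5*t)*exp(2*t) + C2*exp(2*t)*sin(5*t).
Apply the initial conditions: x(0) = 5/68 + C1 = -5 and x'(0) = -9/68 + 2*C1 + 5*C2 = 2. Solving gives C1 = -345/68, C2 = 167/68.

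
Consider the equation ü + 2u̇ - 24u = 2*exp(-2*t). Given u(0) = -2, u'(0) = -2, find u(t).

u = -41*exp(4*t)/30 - 11*exp(-6*t)/20 - exp(-2*t)/12

Characteristic equation r² + 2r - 24 = 0 factors as (r - 4)(r + 6) = 0, so r = 4, -6.
Hence u_h = C1*exp(4*t) + C2*exp(-6*t).
Try u_p = A*exp(-2*t). Substituting into the equation and dividing by exp(-2*t) gives A = -1/12, so u_p = -exp(-2*t)/12.
General solution: u = -exp(-2*t)/12 + C1*exp(4*t) + C2*exp(-6*t).
Apply the initial conditions: u(0) = -1/12 + C1 + C2 = -2 and u'(0) = 1/6 - 6*C2 + 4*C1 = -2. Solving gives C1 = -41/30, C2 = -11/20.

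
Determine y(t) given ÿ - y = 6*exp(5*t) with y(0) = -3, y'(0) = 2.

Characteristic equation r² - 1 = 0 factors as (r + 1)(r - 1) = 0, so r = -1, 1.
Hence y_h = C1*exp(-t) + C2*exp(t).
Try y_p = A*exp(5*t). Substituting into the equation and dividing by exp(5*t) gives A = 1/4, so y_p = exp(5*t)/4.
General solution: y = exp(5*t)/4 + C1*exp(-t) + C2*exp(t).
Apply the initial conditions: y(0) = 1/4 + C1 + C2 = -3 and y'(0) = 5/4 + C2 - C1 = 2. Solving gives C1 = -2, C2 = -5/4.

y = -2*exp(-t) - 5*exp(t)/4 + exp(5*t)/4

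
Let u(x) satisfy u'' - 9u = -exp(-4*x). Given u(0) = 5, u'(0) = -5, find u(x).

Characteristic equation r² - 9 = 0 factors as (r + 3)(r - 3) = 0, so r = -3, 3.
Hence u_h = C1*exp(-3*x) + C2*exp(3*x).
Try u_p = A*exp(-4*x). Substituting into the equation and dividing by exp(-4*x) gives A = -1/7, so u_p = -exp(-4*x)/7.
General solution: u = -exp(-4*x)/7 + C1*exp(-3*x) + C2*exp(3*x).
Apply the initial conditions: u(0) = -1/7 + C1 + C2 = 5 and u'(0) = 4/7 - 3*C1 + 3*C2 = -5. Solving gives C1 = 7/2, C2 = 23/14.

u = -exp(-4*x)/7 + 7*exp(-3*x)/2 + 23*exp(3*x)/14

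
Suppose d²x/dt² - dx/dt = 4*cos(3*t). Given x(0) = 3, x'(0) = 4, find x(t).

Characteristic equation r² - r = 0 factors as (r - 1)r = 0, so r = 1, 0.
Hence x_h = C1*exp(t) + C2.
Try x_p = A*cos(3*t) + B*sin(3*t). Substituting and equating the coefficients of cos(3t) and sin(3t) gives A = -2/5, B = -2/15, so x_p = -2*cos(3*t)/5 - 2*sin(3*t)/15.
General solution: x = C2 - 2*cos(3*t)/5 - 2*sin(3*t)/15 + C1*exp(t).
Apply the initial conditions: x(0) = -2/5 + C1 + C2 = 3 and x'(0) = -2/5 + C1 = 4. Solving gives C1 = 22/5, C2 = -1.

x = -1 - 2*cos(3*t)/5 - 2*sin(3*t)/15 + 22*exp(t)/5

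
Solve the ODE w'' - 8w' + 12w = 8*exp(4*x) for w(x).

Characteristic equation r² - 8r + 12 = 0 factors as (r - 6)(r - 2) = 0, so r = 6, 2.
Hence w_h = C1*exp(6*x) + C2*exp(2*x).
Try w_p = A*exp(4*x). Substituting into the equation and dividing by exp(4*x) gives A = -2, so w_p = -2*exp(4*x).

w = -2*exp(4*x) + C1*exp(6*x) + C2*exp(2*x)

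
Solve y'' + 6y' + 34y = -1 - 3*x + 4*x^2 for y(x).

y = -66/4913 - 75*x/578 + 2*x**2/17 + C1*cos(5*x)*exp(-3*x) + C2*exp(-3*x)*sin(5*x)

Characteristic equation r² + 6r + 34 = 0 has discriminant (6)² - 4·(34) = -100 < 0, so r = -3 ± 5i.
Hence y_h = C1*cos(5*x)*exp(-3*x) + C2*exp(-3*x)*sin(5*x).
For the particular solution try y_p = A0 + A1*x + A2*x^2. Substituting and matching coefficients of each power of x gives A0 = -66/4913, A1 = -75/578, A2 = 2/17, so y_p = -66/4913 - 75*x/578 + 2*x^2/17.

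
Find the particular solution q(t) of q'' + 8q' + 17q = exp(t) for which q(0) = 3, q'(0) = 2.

Characteristic equation r² + 8r + 17 = 0 has discriminant (8)² - 4·(17) = -4 < 0, so r = -4 ± i.
Hence q_h = C1*cos(t)*exp(-4*t) + C2*exp(-4*t)*sin(t).
Try q_p = A*exp(t). Substituting into the equation and dividing by exp(t) gives A = 1/26, so q_p = exp(t)/26.
General solution: q = exp(t)/26 + C1*cos(t)*exp(-4*t) + C2*exp(-4*t)*sin(t).
Apply the initial conditions: q(0) = 1/26 + C1 = 3 and q'(0) = 1/26 + C2 - 4*C1 = 2. Solving gives C1 = 77/26, C2 = 359/26.

q = exp(t)/26 + 77*cos(t)*exp(-4*t)/26 + 359*exp(-4*t)*sin(t)/26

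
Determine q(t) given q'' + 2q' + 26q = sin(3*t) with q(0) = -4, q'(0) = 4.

q = -6*cos(3*t)/325 + 17*sin(3*t)/325 - 1294*cos(5*t)*exp(-t)/325 - 9*exp(-t)*sin(5*t)/325

Characteristic equation r² + 2r + 26 = 0 has discriminant (2)² - 4·(26) = -100 < 0, so r = -1 ± 5i.
Hence q_h = C1*cos(5*t)*exp(-t) + C2*exp(-t)*sin(5*t).
Try q_p = A*cos(3*t) + B*sin(3*t). Substituting and equating the coefficients of cos(3t) and sin(3t) gives A = -6/325, B = 17/325, so q_p = -6*cos(3*t)/325 + 17*sin(3*t)/325.
General solution: q = -6*cos(3*t)/325 + 17*sin(3*t)/325 + C1*cos(5*t)*exp(-t) + C2*exp(-t)*sin(5*t).
Apply the initial conditions: q(0) = -6/325 + C1 = -4 and q'(0) = 51/325 - C1 + 5*C2 = 4. Solving gives C1 = -1294/325, C2 = -9/325.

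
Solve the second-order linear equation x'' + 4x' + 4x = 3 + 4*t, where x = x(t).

Characteristic equation r² + 4r + 4 = 0 has discriminant (4)² - 4·(4) = 0, so r = -2 is a repeated root.
Hence x_h = (C1 + C2*t)*exp(-2*t).
For the particular solution try x_p = A0 + A1*t. Substituting and matching coefficients of each power of t gives A0 = -1/4, A1 = 1, so x_p = -1/4 + t.

x = -1/4 + t + C1*exp(-2*t) + C2*t*exp(-2*t)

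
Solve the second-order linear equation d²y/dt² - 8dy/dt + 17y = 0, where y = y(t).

Characteristic equation r² - 8r + 17 = 0 has discriminant (-8)² - 4·(17) = -4 < 0, so r = 4 ± i.
Hence y_h = C1*cos(t)*exp(4*t) + C2*exp(4*t)*sin(t).

y = C1*cos(t)*exp(4*t) + C2*exp(4*t)*sin(t)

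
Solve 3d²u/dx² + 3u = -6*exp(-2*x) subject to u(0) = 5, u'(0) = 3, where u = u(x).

u = -2*exp(-2*x)/5 + 11*sin(x)/5 + 27*cos(x)/5

Divide through by 3: u'' + u = -2*exp(-2*x).
Characteristic equation r² + 1 = 0 has discriminant (0)² - 4·(1) = -4 < 0, so r = ± i.
Hence u_h = C1*cos(x) + C2*sin(x).
Try u_p = A*exp(-2*x). Substituting into the equation and dividing by exp(-2*x) gives A = -2/5, so u_p = -2*exp(-2*x)/5.
General solution: u = -2*exp(-2*x)/5 + C1*cos(x) + C2*sin(x).
Apply the initial conditions: u(0) = -2/5 + C1 = 5 and u'(0) = 4/5 + C2 = 3. Solving gives C1 = 27/5, C2 = 11/5.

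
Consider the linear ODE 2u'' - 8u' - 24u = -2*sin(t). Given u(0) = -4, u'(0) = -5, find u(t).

Divide through by 2: u'' - 4u' - 12u = -sin(t).
Characteristic equation r² - 4r - 12 = 0 factors as (r + 2)(r - 6) = 0, so r = -2, 6.
Hence u_h = C1*exp(-2*t) + C2*exp(6*t).
Try u_p = A*cos(t) + B*sin(t). Substituting and equating the coefficients of cos(t) and sin(t) gives A = -4/185, B = 13/185, so u_p = -4*cos(t)/185 + 13*sin(t)/185.
General solution: u = -4*cos(t)/185 + 13*sin(t)/185 + C1*exp(-2*t) + C2*exp(6*t).
Apply the initial conditions: u(0) = -4/185 + C1 + C2 = -4 and u'(0) = 13/185 - 2*C1 + 6*C2 = -5. Solving gives C1 = -47/20, C2 = -241/148.

u = -241*exp(6*t)/148 - 47*exp(-2*t)/20 - 4*cos(t)/185 + 13*sin(t)/185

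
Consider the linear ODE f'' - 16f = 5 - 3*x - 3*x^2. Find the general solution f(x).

f = -37/128 + 3*x/16 + 3*x**2/16 + C1*exp(-4*x) + C2*exp(4*x)

Characteristic equation r² - 16 = 0 factors as (r + 4)(r - 4) = 0, so r = -4, 4.
Hence f_h = C1*exp(-4*x) + C2*exp(4*x).
For the particular solution try f_p = A0 + A1*x + A2*x^2. Substituting and matching coefficients of each power of x gives A0 = -37/128, A1 = 3/16, A2 = 3/16, so f_p = -37/128 + 3*x/16 + 3*x^2/16.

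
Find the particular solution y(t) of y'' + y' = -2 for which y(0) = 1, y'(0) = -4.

Characteristic equation r² + r = 0 factors as (r + 1)r = 0, so r = -1, 0.
Hence y_h = C1*exp(-t) + C2.
Since 0 is a characteristic root (multiplicity 1), multiply the polynomial trial by t: try y_p = A0*t. Substituting and matching coefficients of each power of t gives A0 = -2, so y_p = -2*t.
General solution: y = C2 - 2*t + C1*exp(-t).
Apply the initial conditions: y(0) = C1 + C2 = 1 and y'(0) = -2 - C1 = -4. Solving gives C1 = 2, C2 = -1.

y = -1 - 2*t + 2*exp(-t)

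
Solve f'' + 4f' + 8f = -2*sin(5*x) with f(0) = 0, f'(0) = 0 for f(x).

Characteristic equation r² + 4r + 8 = 0 has discriminant (4)² - 4·(8) = -16 < 0, so r = -2 ± 2i.
Hence f_h = C1*cos(2*x)*exp(-2*x) + C2*exp(-2*x)*sin(2*x).
Try f_p = A*cos(5*x) + B*sin(5*x). Substituting and equating the coefficients of cos(5x) and sin(5x) gives A = 40/689, B = 34/689, so f_p = 34*sin(5*x)/689 + 40*cos(5*x)/689.
General solution: f = 34*sin(5*x)/689 + 40*cos(5*x)/689 + C1*cos(2*x)*exp(-2*x) + C2*exp(-2*x)*sin(2*x).
Apply the initial conditions: f(0) = 40/689 + C1 = 0 and f'(0) = 170/689 - 2*C1 + 2*C2 = 0. Solving gives C1 = -40/689, C2 = -125/689.

f = 34*sin(5*x)/689 + 40*cos(5*x)/689 - 125*exp(-2*x)*sin(2*x)/689 - 40*cos(2*x)*exp(-2*x)/689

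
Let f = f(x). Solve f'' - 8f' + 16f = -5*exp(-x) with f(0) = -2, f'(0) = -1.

f = -9*exp(4*x)/5 - exp(-x)/5 + 6*x*exp(4*x)

Characteristic equation r² - 8r + 16 = 0 has discriminant (-8)² - 4·(16) = 0, so r = 4 is a repeated root.
Hence f_h = (C1 + C2*x)*exp(4*x).
Try f_p = A*exp(-x). Substituting into the equation and dividing by exp(-x) gives A = -1/5, so f_p = -exp(-x)/5.
General solution: f = -exp(-x)/5 + C1*exp(4*x) + C2*x*exp(4*x).
Apply the initial conditions: f(0) = -1/5 + C1 = -2 and f'(0) = 1/5 + C2 + 4*C1 = -1. Solving gives C1 = -9/5, C2 = 6.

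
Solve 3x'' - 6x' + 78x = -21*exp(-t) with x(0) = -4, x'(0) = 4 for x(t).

x = -7*exp(-t)/29 - 109*cos(5*t)*exp(t)/29 + 218*exp(t)*sin(5*t)/145

Divide through by 3: x'' - 2x' + 26x = -7*exp(-t).
Characteristic equation r² - 2r + 26 = 0 has discriminant (-2)² - 4·(26) = -100 < 0, so r = 1 ± 5i.
Hence x_h = C1*cos(5*t)*exp(t) + C2*exp(t)*sin(5*t).
Try x_p = A*exp(-t). Substituting into the equation and dividing by exp(-t) gives A = -7/29, so x_p = -7*exp(-t)/29.
General solution: x = -7*exp(-t)/29 + C1*cos(5*t)*exp(t) + C2*exp(t)*sin(5*t).
Apply the initial conditions: x(0) = -7/29 + C1 = -4 and x'(0) = 7/29 + C1 + 5*C2 = 4. Solving gives C1 = -109/29, C2 = 218/145.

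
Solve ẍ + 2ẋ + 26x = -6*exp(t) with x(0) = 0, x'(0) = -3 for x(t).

x = -6*exp(t)/29 - 15*exp(-t)*sin(5*t)/29 + 6*cos(5*t)*exp(-t)/29

Characteristic equation r² + 2r + 26 = 0 has discriminant (2)² - 4·(26) = -100 < 0, so r = -1 ± 5i.
Hence x_h = C1*cos(5*t)*exp(-t) + C2*exp(-t)*sin(5*t).
Try x_p = A*exp(t). Substituting into the equation and dividing by exp(t) gives A = -6/29, so x_p = -6*exp(t)/29.
General solution: x = -6*exp(t)/29 + C1*cos(5*t)*exp(-t) + C2*exp(-t)*sin(5*t).
Apply the initial conditions: x(0) = -6/29 + C1 = 0 and x'(0) = -6/29 - C1 + 5*C2 = -3. Solving gives C1 = 6/29, C2 = -15/29.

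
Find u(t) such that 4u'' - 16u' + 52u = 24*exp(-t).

Divide through by 4: u'' - 4u' + 13u = 6*exp(-t).
Characteristic equation r² - 4r + 13 = 0 has discriminant (-4)² - 4·(13) = -36 < 0, so r = 2 ± 3i.
Hence u_h = C1*cos(3*t)*exp(2*t) + C2*exp(2*t)*sin(3*t).
Try u_p = A*exp(-t). Substituting into the equation and dividing by exp(-t) gives A = 1/3, so u_p = exp(-t)/3.

u = exp(-t)/3 + C1*cos(3*t)*exp(2*t) + C2*exp(2*t)*sin(3*t)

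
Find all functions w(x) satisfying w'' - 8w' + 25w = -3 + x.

Characteristic equation r² - 8r + 25 = 0 has discriminant (-8)² - 4·(25) = -36 < 0, so r = 4 ± 3i.
Hence w_h = C1*cos(3*x)*exp(4*x) + C2*exp(4*x)*sin(3*x).
For the particular solution try w_p = A0 + A1*x. Substituting and matching coefficients of each power of x gives A0 = -67/625, A1 = 1/25, so w_p = -67/625 + x/25.

w = -67/625 + x/25 + C1*cos(3*x)*exp(4*x) + C2*exp(4*x)*sin(3*x)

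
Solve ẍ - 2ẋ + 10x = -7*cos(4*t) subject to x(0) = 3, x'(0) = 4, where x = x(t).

x = 14*sin(4*t)/25 + 21*cos(4*t)/50 - 41*exp(t)*sin(3*t)/150 + 129*cos(3*t)*exp(t)/50

Characteristic equation r² - 2r + 10 = 0 has discriminant (-2)² - 4·(10) = -36 < 0, so r = 1 ± 3i.
Hence x_h = C1*cos(3*t)*exp(t) + C2*exp(t)*sin(3*t).
Try x_p = A*cos(4*t) + B*sin(4*t). Substituting and equating the coefficients of cos(4t) and sin(4t) gives A = 21/50, B = 14/25, so x_p = 14*sin(4*t)/25 + 21*cos(4*t)/50.
General solution: x = 14*sin(4*t)/25 + 21*cos(4*t)/50 + C1*cos(3*t)*exp(t) + C2*exp(t)*sin(3*t).
Apply the initial conditions: x(0) = 21/50 + C1 = 3 and x'(0) = 56/25 + C1 + 3*C2 = 4. Solving gives C1 = 129/50, C2 = -41/150.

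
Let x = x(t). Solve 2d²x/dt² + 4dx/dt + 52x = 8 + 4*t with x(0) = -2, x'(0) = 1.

x = 25/169 + t/13 - 363*cos(5*t)*exp(-t)/169 - 207*exp(-t)*sin(5*t)/845

Divide through by 2: x'' + 2x' + 26x = 4 + 2*t.
Characteristic equation r² + 2r + 26 = 0 has discriminant (2)² - 4·(26) = -100 < 0, so r = -1 ± 5i.
Hence x_h = C1*cos(5*t)*exp(-t) + C2*exp(-t)*sin(5*t).
For the particular solution try x_p = A0 + A1*t. Substituting and matching coefficients of each power of t gives A0 = 25/169, A1 = 1/13, so x_p = 25/169 + t/13.
General solution: x = 25/169 + t/13 + C1*cos(5*t)*exp(-t) + C2*exp(-t)*sin(5*t).
Apply the initial conditions: x(0) = 25/169 + C1 = -2 and x'(0) = 1/13 - C1 + 5*C2 = 1. Solving gives C1 = -363/169, C2 = -207/845.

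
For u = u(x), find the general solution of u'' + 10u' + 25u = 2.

Characteristic equation r² + 10r + 25 = 0 has discriminant (10)² - 4·(25) = 0, so r = -5 is a repeated root.
Hence u_h = (C1 + C2*x)*exp(-5*x).
For the particular solution try u_p = A0. Substituting and matching coefficients of each power of x gives A0 = 2/25, so u_p = 2/25.

u = 2/25 + C1*exp(-5*x) + C2*x*exp(-5*x)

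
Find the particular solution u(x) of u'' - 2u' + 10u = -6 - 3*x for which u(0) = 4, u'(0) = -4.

u = -33/50 - 3*x/10 - 209*exp(x)*sin(3*x)/75 + 233*cos(3*x)*exp(x)/50

Characteristic equation r² - 2r + 10 = 0 has discriminant (-2)² - 4·(10) = -36 < 0, so r = 1 ± 3i.
Hence u_h = C1*cos(3*x)*exp(x) + C2*exp(x)*sin(3*x).
For the particular solution try u_p = A0 + A1*x. Substituting and matching coefficients of each power of x gives A0 = -33/50, A1 = -3/10, so u_p = -33/50 - 3*x/10.
General solution: u = -33/50 - 3*x/10 + C1*cos(3*x)*exp(x) + C2*exp(x)*sin(3*x).
Apply the initial conditions: u(0) = -33/50 + C1 = 4 and u'(0) = -3/10 + C1 + 3*C2 = -4. Solving gives C1 = 233/50, C2 = -209/75.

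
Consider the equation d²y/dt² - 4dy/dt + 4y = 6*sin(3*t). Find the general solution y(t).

y = -30*sin(3*t)/169 + 72*cos(3*t)/169 + C1*exp(2*t) + C2*t*exp(2*t)

Characteristic equation r² - 4r + 4 = 0 has discriminant (-4)² - 4·(4) = 0, so r = 2 is a repeated root.
Hence y_h = (C1 + C2*t)*exp(2*t).
Try y_p = A*cos(3*t) + B*sin(3*t). Substituting and equating the coefficients of cos(3t) and sin(3t) gives A = 72/169, B = -30/169, so y_p = -30*sin(3*t)/169 + 72*cos(3*t)/169.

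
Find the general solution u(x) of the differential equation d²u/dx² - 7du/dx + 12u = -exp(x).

u = -exp(x)/6 + C1*exp(4*x) + C2*exp(3*x)

Characteristic equation r² - 7r + 12 = 0 factors as (r - 4)(r - 3) = 0, so r = 4, 3.
Hence u_h = C1*exp(4*x) + C2*exp(3*x).
Try u_p = A*exp(x). Substituting into the equation and dividing by exp(x) gives A = -1/6, so u_p = -exp(x)/6.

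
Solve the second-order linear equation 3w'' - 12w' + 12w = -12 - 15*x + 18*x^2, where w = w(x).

w = 3*x**2/2 + 7*x/4 + C1*exp(2*x) + C2*x*exp(2*x)

Divide through by 3: w'' - 4w' + 4w = -4 - 5*x + 6*x^2.
Characteristic equation r² - 4r + 4 = 0 has discriminant (-4)² - 4·(4) = 0, so r = 2 is a repeated root.
Hence w_h = (C1 + C2*x)*exp(2*x).
For the particular solution try w_p = A0 + A1*x + A2*x^2. Substituting and matching coefficients of each power of x gives A0 = 0, A1 = 7/4, A2 = 3/2, so w_p = 3*x^2/2 + 7*x/4.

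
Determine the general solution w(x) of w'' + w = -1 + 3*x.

w = -1 + 3*x + C1*cos(x) + C2*sin(x)

Characteristic equation r² + 1 = 0 has discriminant (0)² - 4·(1) = -4 < 0, so r = ± i.
Hence w_h = C1*cos(x) + C2*sin(x).
For the particular solution try w_p = A0 + A1*x. Substituting and matching coefficients of each power of x gives A0 = -1, A1 = 3, so w_p = -1 + 3*x.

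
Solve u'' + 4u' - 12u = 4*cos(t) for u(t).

Characteristic equation r² + 4r - 12 = 0 factors as (r + 6)(r - 2) = 0, so r = -6, 2.
Hence u_h = C1*exp(-6*t) + C2*exp(2*t).
Try u_p = A*cos(t) + B*sin(t). Substituting and equating the coefficients of cos(t) and sin(t) gives A = -52/185, B = 16/185, so u_p = -52*cos(t)/185 + 16*sin(t)/185.

u = -52*cos(t)/185 + 16*sin(t)/185 + C1*exp(-6*t) + C2*exp(2*t)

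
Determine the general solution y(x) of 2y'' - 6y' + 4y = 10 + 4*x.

Divide through by 2: y'' - 3y' + 2y = 5 + 2*x.
Characteristic equation r² - 3r + 2 = 0 factors as (r - 1)(r - 2) = 0, so r = 1, 2.
Hence y_h = C1*exp(x) + C2*exp(2*x).
For the particular solution try y_p = A0 + A1*x. Substituting and matching coefficients of each power of x gives A0 = 4, A1 = 1, so y_p = 4 + x.

y = 4 + x + C1*exp(x) + C2*exp(2*x)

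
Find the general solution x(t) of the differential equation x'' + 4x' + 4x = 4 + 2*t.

Characteristic equation r² + 4r + 4 = 0 has discriminant (4)² - 4·(4) = 0, so r = -2 is a repeated root.
Hence x_h = (C1 + C2*t)*exp(-2*t).
For the particular solution try x_p = A0 + A1*t. Substituting and matching coefficients of each power of t gives A0 = 1/2, A1 = 1/2, so x_p = 1/2 + t/2.

x = 1/2 + t/2 + C1*exp(-2*t) + C2*t*exp(-2*t)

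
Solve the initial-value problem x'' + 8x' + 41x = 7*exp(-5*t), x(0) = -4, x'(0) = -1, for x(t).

x = 7*exp(-5*t)/26 - 111*cos(5*t)*exp(-4*t)/26 - 87*exp(-4*t)*sin(5*t)/26

Characteristic equation r² + 8r + 41 = 0 has discriminant (8)² - 4·(41) = -100 < 0, so r = -4 ± 5i.
Hence x_h = C1*cos(5*t)*exp(-4*t) + C2*exp(-4*t)*sin(5*t).
Try x_p = A*exp(-5*t). Substituting into the equation and dividing by exp(-5*t) gives A = 7/26, so x_p = 7*exp(-5*t)/26.
General solution: x = 7*exp(-5*t)/26 + C1*cos(5*t)*exp(-4*t) + C2*exp(-4*t)*sin(5*t).
Apply the initial conditions: x(0) = 7/26 + C1 = -4 and x'(0) = -35/26 - 4*C1 + 5*C2 = -1. Solving gives C1 = -111/26, C2 = -87/26.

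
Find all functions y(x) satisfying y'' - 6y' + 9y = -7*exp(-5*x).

Characteristic equation r² - 6r + 9 = 0 has discriminant (-6)² - 4·(9) = 0, so r = 3 is a repeated root.
Hence y_h = (C1 + C2*x)*exp(3*x).
Try y_p = A*exp(-5*x). Substituting into the equation and dividing by exp(-5*x) gives A = -7/64, so y_p = -7*exp(-5*x)/64.

y = -7*exp(-5*x)/64 + C1*exp(3*x) + C2*x*exp(3*x)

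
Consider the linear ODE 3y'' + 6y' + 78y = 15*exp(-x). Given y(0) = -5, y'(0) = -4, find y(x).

y = exp(-x)/5 - 26*cos(5*x)*exp(-x)/5 - 9*exp(-x)*sin(5*x)/5

Divide through by 3: y'' + 2y' + 26y = 5*exp(-x).
Characteristic equation r² + 2r + 26 = 0 has discriminant (2)² - 4·(26) = -100 < 0, so r = -1 ± 5i.
Hence y_h = C1*cos(5*x)*exp(-x) + C2*exp(-x)*sin(5*x).
Try y_p = A*exp(-x). Substituting into the equation and dividing by exp(-x) gives A = 1/5, so y_p = exp(-x)/5.
General solution: y = exp(-x)/5 + C1*cos(5*x)*exp(-x) + C2*exp(-x)*sin(5*x).
Apply the initial conditions: y(0) = 1/5 + C1 = -5 and y'(0) = -1/5 - C1 + 5*C2 = -4. Solving gives C1 = -26/5, C2 = -9/5.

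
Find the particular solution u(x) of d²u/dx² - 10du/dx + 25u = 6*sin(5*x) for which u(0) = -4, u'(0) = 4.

Characteristic equation r² - 10r + 25 = 0 has discriminant (-10)² - 4·(25) = 0, so r = 5 is a repeated root.
Hence u_h = (C1 + C2*x)*exp(5*x).
Try u_p = A*cos(5*x) + B*sin(5*x). Substituting and equating the coefficients of cos(5x) and sin(5x) gives A = 3/25, B = 0, so u_p = 3*cos(5*x)/25.
General solution: u = 3*cos(5*x)/25 + C1*exp(5*x) + C2*x*exp(5*x).
Apply the initial conditions: u(0) = 3/25 + C1 = -4 and u'(0) = C2 + 5*C1 = 4. Solving gives C1 = -103/25, C2 = 123/5.

u = -103*exp(5*x)/25 + 3*cos(5*x)/25 + 123*x*exp(5*x)/5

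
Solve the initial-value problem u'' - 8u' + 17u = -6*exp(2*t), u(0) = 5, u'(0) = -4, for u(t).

Characteristic equation r² - 8r + 17 = 0 has discriminant (-8)² - 4·(17) = -4 < 0, so r = 4 ± i.
Hence u_h = C1*cos(t)*exp(4*t) + C2*exp(4*t)*sin(t).
Try u_p = A*exp(2*t). Substituting into the equation and dividing by exp(2*t) gives A = -6/5, so u_p = -6*exp(2*t)/5.
General solution: u = -6*exp(2*t)/5 + C1*cos(t)*exp(4*t) + C2*exp(4*t)*sin(t).
Apply the initial conditions: u(0) = -6/5 + C1 = 5 and u'(0) = -12/5 + C2 + 4*C1 = -4. Solving gives C1 = 31/5, C2 = -132/5.

u = -6*exp(2*t)/5 - 132*exp(4*t)*sin(t)/5 + 31*cos(t)*exp(4*t)/5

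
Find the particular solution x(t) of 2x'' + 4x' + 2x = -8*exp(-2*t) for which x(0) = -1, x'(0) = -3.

Divide through by 2: x'' + 2x' + x = -4*exp(-2*t).
Characteristic equation r² + 2r + 1 = 0 has discriminant (2)² - 4·(1) = 0, so r = -1 is a repeated root.
Hence x_h = (C1 + C2*t)*exp(-t).
Try x_p = A*exp(-2*t). Substituting into the equation and dividing by exp(-2*t) gives A = -4, so x_p = -4*exp(-2*t).
General solution: x = -4*exp(-2*t) + C1*exp(-t) + C2*t*exp(-t).
Apply the initial conditions: x(0) = -4 + C1 = -1 and x'(0) = 8 + C2 - C1 = -3. Solving gives C1 = 3, C2 = -8.

x = -4*exp(-2*t) + 3*exp(-t) - 8*t*exp(-t)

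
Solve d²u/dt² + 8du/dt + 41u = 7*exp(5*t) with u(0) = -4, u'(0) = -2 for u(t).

Characteristic equation r² + 8r + 41 = 0 has discriminant (8)² - 4·(41) = -100 < 0, so r = -4 ± 5i.
Hence u_h = C1*cos(5*t)*exp(-4*t) + C2*exp(-4*t)*sin(5*t).
Try u_p = A*exp(5*t). Substituting into the equation and dividing by exp(5*t) gives A = 7/106, so u_p = 7*exp(5*t)/106.
General solution: u = 7*exp(5*t)/106 + C1*cos(5*t)*exp(-4*t) + C2*exp(-4*t)*sin(5*t).
Apply the initial conditions: u(0) = 7/106 + C1 = -4 and u'(0) = 35/106 - 4*C1 + 5*C2 = -2. Solving gives C1 = -431/106, C2 = -1971/530.

u = 7*exp(5*t)/106 - 1971*exp(-4*t)*sin(5*t)/530 - 431*cos(5*t)*exp(-4*t)/106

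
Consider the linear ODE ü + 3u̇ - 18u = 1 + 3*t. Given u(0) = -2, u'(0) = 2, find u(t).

u = -1/12 - 95*exp(-6*t)/108 - 28*exp(3*t)/27 - t/6

Characteristic equation r² + 3r - 18 = 0 factors as (r - 3)(r + 6) = 0, so r = 3, -6.
Hence u_h = C1*exp(3*t) + C2*exp(-6*t).
For the particular solution try u_p = A0 + A1*t. Substituting and matching coefficients of each power of t gives A0 = -1/12, A1 = -1/6, so u_p = -1/12 - t/6.
General solution: u = -1/12 - t/6 + C1*exp(3*t) + C2*exp(-6*t).
Apply the initial conditions: u(0) = -1/12 + C1 + C2 = -2 and u'(0) = -1/6 - 6*C2 + 3*C1 = 2. Solving gives C1 = -28/27, C2 = -95/108.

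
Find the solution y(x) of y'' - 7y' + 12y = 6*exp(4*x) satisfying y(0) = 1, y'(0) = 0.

y = -9*exp(4*x) + 10*exp(3*x) + 6*x*exp(4*x)

Characteristic equation r² - 7r + 12 = 0 factors as (r - 3)(r - 4) = 0, so r = 3, 4.
Hence y_h = C1*exp(3*x) + C2*exp(4*x).
Since exp(4*x) solves the homogeneous equation (r = 4 is a root of multiplicity 1), multiply the trial by x. Try y_p = A*x*exp(4*x). Substituting into the equation and dividing by exp(4*x) gives A = 6, so y_p = 6*x*exp(4*x).
General solution: y = C1*exp(3*x) + C2*exp(4*x) + 6*x*exp(4*x).
Apply the initial conditions: y(0) = C1 + C2 = 1 and y'(0) = 6 + 3*C1 + 4*C2 = 0. Solving gives C1 = 10, C2 = -9.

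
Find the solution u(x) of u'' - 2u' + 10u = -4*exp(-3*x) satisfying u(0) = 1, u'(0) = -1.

Characteristic equation r² - 2r + 10 = 0 has discriminant (-2)² - 4·(10) = -36 < 0, so r = 1 ± 3i.
Hence u_h = C1*cos(3*x)*exp(x) + C2*exp(x)*sin(3*x).
Try u_p = A*exp(-3*x). Substituting into the equation and dividing by exp(-3*x) gives A = -4/25, so u_p = -4*exp(-3*x)/25.
General solution: u = -4*exp(-3*x)/25 + C1*cos(3*x)*exp(x) + C2*exp(x)*sin(3*x).
Apply the initial conditions: u(0) = -4/25 + C1 = 1 and u'(0) = 12/25 + C1 + 3*C2 = -1. Solving gives C1 = 29/25, C2 = -22/25.

u = -4*exp(-3*x)/25 - 22*exp(x)*sin(3*x)/25 + 29*cos(3*x)*exp(x)/25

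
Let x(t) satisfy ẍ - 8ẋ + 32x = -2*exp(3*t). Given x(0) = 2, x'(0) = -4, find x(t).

x = -2*exp(3*t)/17 - 103*exp(4*t)*sin(4*t)/34 + 36*cos(4*t)*exp(4*t)/17

Characteristic equation r² - 8r + 32 = 0 has discriminant (-8)² - 4·(32) = -64 < 0, so r = 4 ± 4i.
Hence x_h = C1*cos(4*t)*exp(4*t) + C2*exp(4*t)*sin(4*t).
Try x_p = A*exp(3*t). Substituting into the equation and dividing by exp(3*t) gives A = -2/17, so x_p = -2*exp(3*t)/17.
General solution: x = -2*exp(3*t)/17 + C1*cos(4*t)*exp(4*t) + C2*exp(4*t)*sin(4*t).
Apply the initial conditions: x(0) = -2/17 + C1 = 2 and x'(0) = -6/17 + 4*C1 + 4*C2 = -4. Solving gives C1 = 36/17, C2 = -103/34.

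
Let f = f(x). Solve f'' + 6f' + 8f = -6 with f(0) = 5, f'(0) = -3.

Characteristic equation r² + 6r + 8 = 0 factors as (r + 2)(r + 4) = 0, so r = -2, -4.
Hence f_h = C1*exp(-2*x) + C2*exp(-4*x).
For the particular solution try f_p = A0. Substituting and matching coefficients of each power of x gives A0 = -3/4, so f_p = -3/4.
General solution: f = -3/4 + C1*exp(-2*x) + C2*exp(-4*x).
Apply the initial conditions: f(0) = -3/4 + C1 + C2 = 5 and f'(0) = -4*C2 - 2*C1 = -3. Solving gives C1 = 10, C2 = -17/4.

f = -3/4 + 10*exp(-2*x) - 17*exp(-4*x)/4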